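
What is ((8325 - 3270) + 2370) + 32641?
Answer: 40066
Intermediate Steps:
((8325 - 3270) + 2370) + 32641 = (5055 + 2370) + 32641 = 7425 + 32641 = 40066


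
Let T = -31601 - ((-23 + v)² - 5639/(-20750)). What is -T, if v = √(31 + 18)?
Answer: 661038389/20750 ≈ 31857.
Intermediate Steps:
v = 7 (v = √49 = 7)
T = -661038389/20750 (T = -31601 - ((-23 + 7)² - 5639/(-20750)) = -31601 - ((-16)² - 5639*(-1/20750)) = -31601 - (256 + 5639/20750) = -31601 - 1*5317639/20750 = -31601 - 5317639/20750 = -661038389/20750 ≈ -31857.)
-T = -1*(-661038389/20750) = 661038389/20750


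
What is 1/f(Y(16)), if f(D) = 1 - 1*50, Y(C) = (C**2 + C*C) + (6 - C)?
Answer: -1/49 ≈ -0.020408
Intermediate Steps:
Y(C) = 6 - C + 2*C**2 (Y(C) = (C**2 + C**2) + (6 - C) = 2*C**2 + (6 - C) = 6 - C + 2*C**2)
f(D) = -49 (f(D) = 1 - 50 = -49)
1/f(Y(16)) = 1/(-49) = -1/49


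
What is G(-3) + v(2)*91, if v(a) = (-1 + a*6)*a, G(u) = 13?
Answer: 2015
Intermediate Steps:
v(a) = a*(-1 + 6*a) (v(a) = (-1 + 6*a)*a = a*(-1 + 6*a))
G(-3) + v(2)*91 = 13 + (2*(-1 + 6*2))*91 = 13 + (2*(-1 + 12))*91 = 13 + (2*11)*91 = 13 + 22*91 = 13 + 2002 = 2015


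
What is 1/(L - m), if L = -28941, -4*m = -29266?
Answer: -2/72515 ≈ -2.7581e-5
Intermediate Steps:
m = 14633/2 (m = -¼*(-29266) = 14633/2 ≈ 7316.5)
1/(L - m) = 1/(-28941 - 1*14633/2) = 1/(-28941 - 14633/2) = 1/(-72515/2) = -2/72515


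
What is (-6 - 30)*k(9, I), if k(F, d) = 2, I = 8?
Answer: -72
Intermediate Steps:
(-6 - 30)*k(9, I) = (-6 - 30)*2 = -36*2 = -72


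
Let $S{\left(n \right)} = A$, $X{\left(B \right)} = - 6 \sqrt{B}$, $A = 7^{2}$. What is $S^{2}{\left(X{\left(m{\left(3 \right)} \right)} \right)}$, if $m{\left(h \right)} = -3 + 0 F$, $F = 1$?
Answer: $2401$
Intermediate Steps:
$A = 49$
$m{\left(h \right)} = -3$ ($m{\left(h \right)} = -3 + 0 \cdot 1 = -3 + 0 = -3$)
$S{\left(n \right)} = 49$
$S^{2}{\left(X{\left(m{\left(3 \right)} \right)} \right)} = 49^{2} = 2401$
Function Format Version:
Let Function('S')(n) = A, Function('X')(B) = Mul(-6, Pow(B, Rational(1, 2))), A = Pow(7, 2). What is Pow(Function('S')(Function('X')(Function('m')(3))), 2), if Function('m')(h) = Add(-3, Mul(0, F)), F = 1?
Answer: 2401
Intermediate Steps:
A = 49
Function('m')(h) = -3 (Function('m')(h) = Add(-3, Mul(0, 1)) = Add(-3, 0) = -3)
Function('S')(n) = 49
Pow(Function('S')(Function('X')(Function('m')(3))), 2) = Pow(49, 2) = 2401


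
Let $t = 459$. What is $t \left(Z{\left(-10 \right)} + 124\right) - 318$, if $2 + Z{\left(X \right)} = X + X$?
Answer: $46500$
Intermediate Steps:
$Z{\left(X \right)} = -2 + 2 X$ ($Z{\left(X \right)} = -2 + \left(X + X\right) = -2 + 2 X$)
$t \left(Z{\left(-10 \right)} + 124\right) - 318 = 459 \left(\left(-2 + 2 \left(-10\right)\right) + 124\right) - 318 = 459 \left(\left(-2 - 20\right) + 124\right) - 318 = 459 \left(-22 + 124\right) - 318 = 459 \cdot 102 - 318 = 46818 - 318 = 46500$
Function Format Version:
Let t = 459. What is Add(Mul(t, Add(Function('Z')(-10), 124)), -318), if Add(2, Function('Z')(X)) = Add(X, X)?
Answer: 46500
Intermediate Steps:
Function('Z')(X) = Add(-2, Mul(2, X)) (Function('Z')(X) = Add(-2, Add(X, X)) = Add(-2, Mul(2, X)))
Add(Mul(t, Add(Function('Z')(-10), 124)), -318) = Add(Mul(459, Add(Add(-2, Mul(2, -10)), 124)), -318) = Add(Mul(459, Add(Add(-2, -20), 124)), -318) = Add(Mul(459, Add(-22, 124)), -318) = Add(Mul(459, 102), -318) = Add(46818, -318) = 46500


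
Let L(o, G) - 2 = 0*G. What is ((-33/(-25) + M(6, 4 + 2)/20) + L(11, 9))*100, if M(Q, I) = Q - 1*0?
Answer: 362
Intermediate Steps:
L(o, G) = 2 (L(o, G) = 2 + 0*G = 2 + 0 = 2)
M(Q, I) = Q (M(Q, I) = Q + 0 = Q)
((-33/(-25) + M(6, 4 + 2)/20) + L(11, 9))*100 = ((-33/(-25) + 6/20) + 2)*100 = ((-33*(-1/25) + 6*(1/20)) + 2)*100 = ((33/25 + 3/10) + 2)*100 = (81/50 + 2)*100 = (181/50)*100 = 362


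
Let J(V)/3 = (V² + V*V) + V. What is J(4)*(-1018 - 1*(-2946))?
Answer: 208224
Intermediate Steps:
J(V) = 3*V + 6*V² (J(V) = 3*((V² + V*V) + V) = 3*((V² + V²) + V) = 3*(2*V² + V) = 3*(V + 2*V²) = 3*V + 6*V²)
J(4)*(-1018 - 1*(-2946)) = (3*4*(1 + 2*4))*(-1018 - 1*(-2946)) = (3*4*(1 + 8))*(-1018 + 2946) = (3*4*9)*1928 = 108*1928 = 208224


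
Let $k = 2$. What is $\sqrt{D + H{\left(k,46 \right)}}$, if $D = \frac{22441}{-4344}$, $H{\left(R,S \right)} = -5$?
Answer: $\frac{i \sqrt{47958846}}{2172} \approx 3.1884 i$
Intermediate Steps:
$D = - \frac{22441}{4344}$ ($D = 22441 \left(- \frac{1}{4344}\right) = - \frac{22441}{4344} \approx -5.166$)
$\sqrt{D + H{\left(k,46 \right)}} = \sqrt{- \frac{22441}{4344} - 5} = \sqrt{- \frac{44161}{4344}} = \frac{i \sqrt{47958846}}{2172}$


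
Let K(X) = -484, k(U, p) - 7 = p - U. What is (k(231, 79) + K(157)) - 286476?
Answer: -287105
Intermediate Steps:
k(U, p) = 7 + p - U (k(U, p) = 7 + (p - U) = 7 + p - U)
(k(231, 79) + K(157)) - 286476 = ((7 + 79 - 1*231) - 484) - 286476 = ((7 + 79 - 231) - 484) - 286476 = (-145 - 484) - 286476 = -629 - 286476 = -287105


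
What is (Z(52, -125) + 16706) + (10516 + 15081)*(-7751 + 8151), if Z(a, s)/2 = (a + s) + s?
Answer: 10255110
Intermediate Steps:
Z(a, s) = 2*a + 4*s (Z(a, s) = 2*((a + s) + s) = 2*(a + 2*s) = 2*a + 4*s)
(Z(52, -125) + 16706) + (10516 + 15081)*(-7751 + 8151) = ((2*52 + 4*(-125)) + 16706) + (10516 + 15081)*(-7751 + 8151) = ((104 - 500) + 16706) + 25597*400 = (-396 + 16706) + 10238800 = 16310 + 10238800 = 10255110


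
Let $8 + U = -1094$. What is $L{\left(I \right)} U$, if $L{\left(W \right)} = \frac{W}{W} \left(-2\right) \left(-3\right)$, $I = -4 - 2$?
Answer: $-6612$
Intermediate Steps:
$I = -6$
$U = -1102$ ($U = -8 - 1094 = -1102$)
$L{\left(W \right)} = 6$ ($L{\left(W \right)} = 1 \left(-2\right) \left(-3\right) = \left(-2\right) \left(-3\right) = 6$)
$L{\left(I \right)} U = 6 \left(-1102\right) = -6612$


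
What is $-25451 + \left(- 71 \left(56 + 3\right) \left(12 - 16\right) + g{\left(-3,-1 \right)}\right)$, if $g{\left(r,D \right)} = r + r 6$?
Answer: $-8716$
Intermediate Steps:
$g{\left(r,D \right)} = 7 r$ ($g{\left(r,D \right)} = r + 6 r = 7 r$)
$-25451 + \left(- 71 \left(56 + 3\right) \left(12 - 16\right) + g{\left(-3,-1 \right)}\right) = -25451 - \left(21 + 71 \left(56 + 3\right) \left(12 - 16\right)\right) = -25451 - \left(21 + 71 \cdot 59 \left(-4\right)\right) = -25451 - -16735 = -25451 + \left(16756 - 21\right) = -25451 + 16735 = -8716$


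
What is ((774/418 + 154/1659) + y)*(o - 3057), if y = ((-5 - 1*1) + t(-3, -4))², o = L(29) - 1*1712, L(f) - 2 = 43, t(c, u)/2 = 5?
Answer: -4198903780/49533 ≈ -84770.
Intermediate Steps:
t(c, u) = 10 (t(c, u) = 2*5 = 10)
L(f) = 45 (L(f) = 2 + 43 = 45)
o = -1667 (o = 45 - 1*1712 = 45 - 1712 = -1667)
y = 16 (y = ((-5 - 1*1) + 10)² = ((-5 - 1) + 10)² = (-6 + 10)² = 4² = 16)
((774/418 + 154/1659) + y)*(o - 3057) = ((774/418 + 154/1659) + 16)*(-1667 - 3057) = ((774*(1/418) + 154*(1/1659)) + 16)*(-4724) = ((387/209 + 22/237) + 16)*(-4724) = (96317/49533 + 16)*(-4724) = (888845/49533)*(-4724) = -4198903780/49533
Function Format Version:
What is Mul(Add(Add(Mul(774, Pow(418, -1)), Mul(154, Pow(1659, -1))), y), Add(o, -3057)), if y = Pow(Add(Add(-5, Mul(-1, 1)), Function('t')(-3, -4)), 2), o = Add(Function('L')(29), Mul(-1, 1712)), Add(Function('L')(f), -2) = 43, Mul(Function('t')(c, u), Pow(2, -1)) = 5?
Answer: Rational(-4198903780, 49533) ≈ -84770.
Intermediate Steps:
Function('t')(c, u) = 10 (Function('t')(c, u) = Mul(2, 5) = 10)
Function('L')(f) = 45 (Function('L')(f) = Add(2, 43) = 45)
o = -1667 (o = Add(45, Mul(-1, 1712)) = Add(45, -1712) = -1667)
y = 16 (y = Pow(Add(Add(-5, Mul(-1, 1)), 10), 2) = Pow(Add(Add(-5, -1), 10), 2) = Pow(Add(-6, 10), 2) = Pow(4, 2) = 16)
Mul(Add(Add(Mul(774, Pow(418, -1)), Mul(154, Pow(1659, -1))), y), Add(o, -3057)) = Mul(Add(Add(Mul(774, Pow(418, -1)), Mul(154, Pow(1659, -1))), 16), Add(-1667, -3057)) = Mul(Add(Add(Mul(774, Rational(1, 418)), Mul(154, Rational(1, 1659))), 16), -4724) = Mul(Add(Add(Rational(387, 209), Rational(22, 237)), 16), -4724) = Mul(Add(Rational(96317, 49533), 16), -4724) = Mul(Rational(888845, 49533), -4724) = Rational(-4198903780, 49533)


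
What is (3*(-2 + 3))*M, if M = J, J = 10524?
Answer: 31572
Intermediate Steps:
M = 10524
(3*(-2 + 3))*M = (3*(-2 + 3))*10524 = (3*1)*10524 = 3*10524 = 31572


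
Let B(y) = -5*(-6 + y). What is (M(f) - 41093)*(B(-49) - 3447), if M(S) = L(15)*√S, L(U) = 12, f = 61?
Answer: 130346996 - 38064*√61 ≈ 1.3005e+8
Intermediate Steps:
B(y) = 30 - 5*y
M(S) = 12*√S
(M(f) - 41093)*(B(-49) - 3447) = (12*√61 - 41093)*((30 - 5*(-49)) - 3447) = (-41093 + 12*√61)*((30 + 245) - 3447) = (-41093 + 12*√61)*(275 - 3447) = (-41093 + 12*√61)*(-3172) = 130346996 - 38064*√61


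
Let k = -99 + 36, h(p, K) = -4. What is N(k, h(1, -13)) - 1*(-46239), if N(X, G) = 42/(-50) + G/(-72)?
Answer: 20807197/450 ≈ 46238.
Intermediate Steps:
k = -63
N(X, G) = -21/25 - G/72 (N(X, G) = 42*(-1/50) + G*(-1/72) = -21/25 - G/72)
N(k, h(1, -13)) - 1*(-46239) = (-21/25 - 1/72*(-4)) - 1*(-46239) = (-21/25 + 1/18) + 46239 = -353/450 + 46239 = 20807197/450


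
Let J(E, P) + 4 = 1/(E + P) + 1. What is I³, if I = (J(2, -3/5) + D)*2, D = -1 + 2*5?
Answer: 830584/343 ≈ 2421.5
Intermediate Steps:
J(E, P) = -3 + 1/(E + P) (J(E, P) = -4 + (1/(E + P) + 1) = -4 + (1 + 1/(E + P)) = -3 + 1/(E + P))
D = 9 (D = -1 + 10 = 9)
I = 94/7 (I = ((1 - 3*2 - (-9)/5)/(2 - 3/5) + 9)*2 = ((1 - 6 - (-9)/5)/(2 - 3*⅕) + 9)*2 = ((1 - 6 - 3*(-⅗))/(2 - ⅗) + 9)*2 = ((1 - 6 + 9/5)/(7/5) + 9)*2 = ((5/7)*(-16/5) + 9)*2 = (-16/7 + 9)*2 = (47/7)*2 = 94/7 ≈ 13.429)
I³ = (94/7)³ = 830584/343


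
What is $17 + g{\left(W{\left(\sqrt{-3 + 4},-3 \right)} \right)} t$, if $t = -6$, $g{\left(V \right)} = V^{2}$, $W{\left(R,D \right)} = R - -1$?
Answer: $-7$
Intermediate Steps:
$W{\left(R,D \right)} = 1 + R$ ($W{\left(R,D \right)} = R + 1 = 1 + R$)
$17 + g{\left(W{\left(\sqrt{-3 + 4},-3 \right)} \right)} t = 17 + \left(1 + \sqrt{-3 + 4}\right)^{2} \left(-6\right) = 17 + \left(1 + \sqrt{1}\right)^{2} \left(-6\right) = 17 + \left(1 + 1\right)^{2} \left(-6\right) = 17 + 2^{2} \left(-6\right) = 17 + 4 \left(-6\right) = 17 - 24 = -7$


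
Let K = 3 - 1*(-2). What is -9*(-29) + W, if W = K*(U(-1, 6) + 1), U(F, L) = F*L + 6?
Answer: 266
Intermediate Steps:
K = 5 (K = 3 + 2 = 5)
U(F, L) = 6 + F*L
W = 5 (W = 5*((6 - 1*6) + 1) = 5*((6 - 6) + 1) = 5*(0 + 1) = 5*1 = 5)
-9*(-29) + W = -9*(-29) + 5 = 261 + 5 = 266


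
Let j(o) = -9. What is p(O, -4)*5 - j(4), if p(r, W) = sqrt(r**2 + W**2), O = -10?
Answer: 9 + 10*sqrt(29) ≈ 62.852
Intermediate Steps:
p(r, W) = sqrt(W**2 + r**2)
p(O, -4)*5 - j(4) = sqrt((-4)**2 + (-10)**2)*5 - 1*(-9) = sqrt(16 + 100)*5 + 9 = sqrt(116)*5 + 9 = (2*sqrt(29))*5 + 9 = 10*sqrt(29) + 9 = 9 + 10*sqrt(29)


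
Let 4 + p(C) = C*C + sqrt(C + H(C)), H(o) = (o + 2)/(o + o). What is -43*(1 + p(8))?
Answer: -2623 - 43*sqrt(138)/4 ≈ -2749.3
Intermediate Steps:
H(o) = (2 + o)/(2*o) (H(o) = (2 + o)/((2*o)) = (2 + o)*(1/(2*o)) = (2 + o)/(2*o))
p(C) = -4 + C**2 + sqrt(C + (2 + C)/(2*C)) (p(C) = -4 + (C*C + sqrt(C + (2 + C)/(2*C))) = -4 + (C**2 + sqrt(C + (2 + C)/(2*C))) = -4 + C**2 + sqrt(C + (2 + C)/(2*C)))
-43*(1 + p(8)) = -43*(1 + (-4 + 8**2 + sqrt(2 + 4*8 + 4/8)/2)) = -43*(1 + (-4 + 64 + sqrt(2 + 32 + 4*(1/8))/2)) = -43*(1 + (-4 + 64 + sqrt(2 + 32 + 1/2)/2)) = -43*(1 + (-4 + 64 + sqrt(69/2)/2)) = -43*(1 + (-4 + 64 + (sqrt(138)/2)/2)) = -43*(1 + (-4 + 64 + sqrt(138)/4)) = -43*(1 + (60 + sqrt(138)/4)) = -43*(61 + sqrt(138)/4) = -2623 - 43*sqrt(138)/4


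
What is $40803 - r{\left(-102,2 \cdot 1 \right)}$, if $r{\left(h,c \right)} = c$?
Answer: $40801$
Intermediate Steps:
$40803 - r{\left(-102,2 \cdot 1 \right)} = 40803 - 2 \cdot 1 = 40803 - 2 = 40801$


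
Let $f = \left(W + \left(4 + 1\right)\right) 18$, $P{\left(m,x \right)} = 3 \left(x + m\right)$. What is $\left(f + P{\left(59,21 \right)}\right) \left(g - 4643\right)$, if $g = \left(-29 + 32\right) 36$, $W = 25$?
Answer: $-3537300$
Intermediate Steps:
$g = 108$ ($g = 3 \cdot 36 = 108$)
$P{\left(m,x \right)} = 3 m + 3 x$ ($P{\left(m,x \right)} = 3 \left(m + x\right) = 3 m + 3 x$)
$f = 540$ ($f = \left(25 + \left(4 + 1\right)\right) 18 = \left(25 + 5\right) 18 = 30 \cdot 18 = 540$)
$\left(f + P{\left(59,21 \right)}\right) \left(g - 4643\right) = \left(540 + \left(3 \cdot 59 + 3 \cdot 21\right)\right) \left(108 - 4643\right) = \left(540 + \left(177 + 63\right)\right) \left(-4535\right) = \left(540 + 240\right) \left(-4535\right) = 780 \left(-4535\right) = -3537300$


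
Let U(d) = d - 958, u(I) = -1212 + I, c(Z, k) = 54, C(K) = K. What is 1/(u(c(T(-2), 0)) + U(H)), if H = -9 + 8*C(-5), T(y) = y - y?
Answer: -1/2165 ≈ -0.00046189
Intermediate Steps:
T(y) = 0
H = -49 (H = -9 + 8*(-5) = -9 - 40 = -49)
U(d) = -958 + d
1/(u(c(T(-2), 0)) + U(H)) = 1/((-1212 + 54) + (-958 - 49)) = 1/(-1158 - 1007) = 1/(-2165) = -1/2165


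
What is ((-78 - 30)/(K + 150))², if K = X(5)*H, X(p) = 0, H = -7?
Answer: 324/625 ≈ 0.51840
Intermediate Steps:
K = 0 (K = 0*(-7) = 0)
((-78 - 30)/(K + 150))² = ((-78 - 30)/(0 + 150))² = (-108/150)² = (-108*1/150)² = (-18/25)² = 324/625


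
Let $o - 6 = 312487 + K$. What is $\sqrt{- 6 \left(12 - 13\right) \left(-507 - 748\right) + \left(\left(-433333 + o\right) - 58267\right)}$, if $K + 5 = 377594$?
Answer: $2 \sqrt{47738} \approx 436.98$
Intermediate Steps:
$K = 377589$ ($K = -5 + 377594 = 377589$)
$o = 690082$ ($o = 6 + \left(312487 + 377589\right) = 6 + 690076 = 690082$)
$\sqrt{- 6 \left(12 - 13\right) \left(-507 - 748\right) + \left(\left(-433333 + o\right) - 58267\right)} = \sqrt{- 6 \left(12 - 13\right) \left(-507 - 748\right) + \left(\left(-433333 + 690082\right) - 58267\right)} = \sqrt{\left(-6\right) \left(-1\right) \left(-1255\right) + \left(256749 - 58267\right)} = \sqrt{6 \left(-1255\right) + 198482} = \sqrt{-7530 + 198482} = \sqrt{190952} = 2 \sqrt{47738}$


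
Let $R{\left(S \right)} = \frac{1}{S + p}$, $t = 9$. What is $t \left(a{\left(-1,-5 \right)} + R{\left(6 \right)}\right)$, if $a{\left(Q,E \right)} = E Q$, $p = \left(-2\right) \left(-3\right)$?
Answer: $\frac{183}{4} \approx 45.75$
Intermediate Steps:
$p = 6$
$R{\left(S \right)} = \frac{1}{6 + S}$ ($R{\left(S \right)} = \frac{1}{S + 6} = \frac{1}{6 + S}$)
$t \left(a{\left(-1,-5 \right)} + R{\left(6 \right)}\right) = 9 \left(\left(-5\right) \left(-1\right) + \frac{1}{6 + 6}\right) = 9 \left(5 + \frac{1}{12}\right) = 9 \cdot \frac{61}{12} = \frac{183}{4}$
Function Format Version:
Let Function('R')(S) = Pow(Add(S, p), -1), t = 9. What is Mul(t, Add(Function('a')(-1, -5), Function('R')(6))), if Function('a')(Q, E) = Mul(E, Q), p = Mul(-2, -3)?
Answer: Rational(183, 4) ≈ 45.750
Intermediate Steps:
p = 6
Function('R')(S) = Pow(Add(6, S), -1) (Function('R')(S) = Pow(Add(S, 6), -1) = Pow(Add(6, S), -1))
Mul(t, Add(Function('a')(-1, -5), Function('R')(6))) = Mul(9, Add(Mul(-5, -1), Pow(Add(6, 6), -1))) = Mul(9, Add(5, Pow(12, -1))) = Mul(9, Add(5, Rational(1, 12))) = Mul(9, Rational(61, 12)) = Rational(183, 4)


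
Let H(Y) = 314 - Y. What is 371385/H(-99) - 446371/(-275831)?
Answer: 14660549594/16274029 ≈ 900.86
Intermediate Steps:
371385/H(-99) - 446371/(-275831) = 371385/(314 - 1*(-99)) - 446371/(-275831) = 371385/(314 + 99) - 446371*(-1/275831) = 371385/413 + 446371/275831 = 371385*(1/413) + 446371/275831 = 53055/59 + 446371/275831 = 14660549594/16274029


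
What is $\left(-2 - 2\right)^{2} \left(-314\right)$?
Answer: $-5024$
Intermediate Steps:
$\left(-2 - 2\right)^{2} \left(-314\right) = \left(-4\right)^{2} \left(-314\right) = 16 \left(-314\right) = -5024$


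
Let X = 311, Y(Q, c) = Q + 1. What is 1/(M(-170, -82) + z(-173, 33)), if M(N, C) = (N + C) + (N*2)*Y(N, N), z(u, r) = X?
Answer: 1/57519 ≈ 1.7386e-5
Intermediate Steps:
Y(Q, c) = 1 + Q
z(u, r) = 311
M(N, C) = C + N + 2*N*(1 + N) (M(N, C) = (N + C) + (N*2)*(1 + N) = (C + N) + (2*N)*(1 + N) = (C + N) + 2*N*(1 + N) = C + N + 2*N*(1 + N))
1/(M(-170, -82) + z(-173, 33)) = 1/((-82 - 170 + 2*(-170)*(1 - 170)) + 311) = 1/((-82 - 170 + 2*(-170)*(-169)) + 311) = 1/((-82 - 170 + 57460) + 311) = 1/(57208 + 311) = 1/57519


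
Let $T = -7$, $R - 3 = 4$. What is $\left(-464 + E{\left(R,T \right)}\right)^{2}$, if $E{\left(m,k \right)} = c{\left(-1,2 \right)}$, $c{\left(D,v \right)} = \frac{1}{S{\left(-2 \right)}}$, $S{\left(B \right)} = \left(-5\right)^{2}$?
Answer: $\frac{134536801}{625} \approx 2.1526 \cdot 10^{5}$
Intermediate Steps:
$S{\left(B \right)} = 25$
$R = 7$ ($R = 3 + 4 = 7$)
$c{\left(D,v \right)} = \frac{1}{25}$
$E{\left(m,k \right)} = \frac{1}{25}$
$\left(-464 + E{\left(R,T \right)}\right)^{2} = \left(-464 + \frac{1}{25}\right)^{2} = \left(- \frac{11599}{25}\right)^{2} = \frac{134536801}{625}$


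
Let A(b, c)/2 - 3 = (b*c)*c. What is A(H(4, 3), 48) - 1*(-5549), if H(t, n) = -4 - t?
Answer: -31309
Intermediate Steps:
A(b, c) = 6 + 2*b*c² (A(b, c) = 6 + 2*((b*c)*c) = 6 + 2*(b*c²) = 6 + 2*b*c²)
A(H(4, 3), 48) - 1*(-5549) = (6 + 2*(-4 - 1*4)*48²) - 1*(-5549) = (6 + 2*(-4 - 4)*2304) + 5549 = (6 + 2*(-8)*2304) + 5549 = (6 - 36864) + 5549 = -36858 + 5549 = -31309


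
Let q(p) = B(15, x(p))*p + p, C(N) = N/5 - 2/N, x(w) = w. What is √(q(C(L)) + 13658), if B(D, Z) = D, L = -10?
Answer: √340730/5 ≈ 116.74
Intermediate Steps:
C(N) = -2/N + N/5 (C(N) = N*(⅕) - 2/N = N/5 - 2/N = -2/N + N/5)
q(p) = 16*p (q(p) = 15*p + p = 16*p)
√(q(C(L)) + 13658) = √(16*(-2/(-10) + (⅕)*(-10)) + 13658) = √(16*(-2*(-⅒) - 2) + 13658) = √(16*(⅕ - 2) + 13658) = √(16*(-9/5) + 13658) = √(-144/5 + 13658) = √(68146/5) = √340730/5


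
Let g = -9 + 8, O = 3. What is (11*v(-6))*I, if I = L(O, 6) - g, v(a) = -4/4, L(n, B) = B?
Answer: -77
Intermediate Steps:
v(a) = -1 (v(a) = -4*1/4 = -1)
g = -1
I = 7 (I = 6 - 1*(-1) = 6 + 1 = 7)
(11*v(-6))*I = (11*(-1))*7 = -11*7 = -77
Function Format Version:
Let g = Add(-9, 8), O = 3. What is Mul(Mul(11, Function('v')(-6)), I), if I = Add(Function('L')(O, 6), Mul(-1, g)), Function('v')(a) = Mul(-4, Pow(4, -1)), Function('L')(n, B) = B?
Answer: -77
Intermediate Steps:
Function('v')(a) = -1 (Function('v')(a) = Mul(-4, Rational(1, 4)) = -1)
g = -1
I = 7 (I = Add(6, Mul(-1, -1)) = Add(6, 1) = 7)
Mul(Mul(11, Function('v')(-6)), I) = Mul(Mul(11, -1), 7) = Mul(-11, 7) = -77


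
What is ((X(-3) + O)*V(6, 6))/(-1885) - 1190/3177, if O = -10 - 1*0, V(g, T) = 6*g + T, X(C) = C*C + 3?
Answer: -2510018/5988645 ≈ -0.41913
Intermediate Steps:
X(C) = 3 + C**2 (X(C) = C**2 + 3 = 3 + C**2)
V(g, T) = T + 6*g
O = -10 (O = -10 + 0 = -10)
((X(-3) + O)*V(6, 6))/(-1885) - 1190/3177 = (((3 + (-3)**2) - 10)*(6 + 6*6))/(-1885) - 1190/3177 = (((3 + 9) - 10)*(6 + 36))*(-1/1885) - 1190*1/3177 = ((12 - 10)*42)*(-1/1885) - 1190/3177 = (2*42)*(-1/1885) - 1190/3177 = 84*(-1/1885) - 1190/3177 = -84/1885 - 1190/3177 = -2510018/5988645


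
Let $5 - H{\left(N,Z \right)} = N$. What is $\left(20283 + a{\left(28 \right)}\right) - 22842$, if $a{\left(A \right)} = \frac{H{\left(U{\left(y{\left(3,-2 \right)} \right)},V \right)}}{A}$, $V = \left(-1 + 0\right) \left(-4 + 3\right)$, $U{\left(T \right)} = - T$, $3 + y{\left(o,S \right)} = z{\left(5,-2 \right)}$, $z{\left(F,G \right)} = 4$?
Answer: $- \frac{35823}{14} \approx -2558.8$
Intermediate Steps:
$y{\left(o,S \right)} = 1$ ($y{\left(o,S \right)} = -3 + 4 = 1$)
$V = 1$ ($V = \left(-1\right) \left(-1\right) = 1$)
$H{\left(N,Z \right)} = 5 - N$
$a{\left(A \right)} = \frac{6}{A}$ ($a{\left(A \right)} = \frac{5 - \left(-1\right) 1}{A} = \frac{5 - -1}{A} = \frac{5 + 1}{A} = \frac{6}{A}$)
$\left(20283 + a{\left(28 \right)}\right) - 22842 = \left(20283 + \frac{6}{28}\right) - 22842 = \left(20283 + 6 \cdot \frac{1}{28}\right) - 22842 = \left(20283 + \frac{3}{14}\right) - 22842 = \frac{283965}{14} - 22842 = - \frac{35823}{14}$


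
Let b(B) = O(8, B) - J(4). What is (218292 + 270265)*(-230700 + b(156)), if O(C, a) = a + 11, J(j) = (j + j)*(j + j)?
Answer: -112659778529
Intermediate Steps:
J(j) = 4*j² (J(j) = (2*j)*(2*j) = 4*j²)
O(C, a) = 11 + a
b(B) = -53 + B (b(B) = (11 + B) - 4*4² = (11 + B) - 4*16 = (11 + B) - 1*64 = (11 + B) - 64 = -53 + B)
(218292 + 270265)*(-230700 + b(156)) = (218292 + 270265)*(-230700 + (-53 + 156)) = 488557*(-230700 + 103) = 488557*(-230597) = -112659778529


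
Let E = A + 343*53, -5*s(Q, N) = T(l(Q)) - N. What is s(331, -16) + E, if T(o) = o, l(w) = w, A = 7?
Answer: 90583/5 ≈ 18117.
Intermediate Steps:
s(Q, N) = -Q/5 + N/5 (s(Q, N) = -(Q - N)/5 = -Q/5 + N/5)
E = 18186 (E = 7 + 343*53 = 7 + 18179 = 18186)
s(331, -16) + E = (-1/5*331 + (1/5)*(-16)) + 18186 = (-331/5 - 16/5) + 18186 = -347/5 + 18186 = 90583/5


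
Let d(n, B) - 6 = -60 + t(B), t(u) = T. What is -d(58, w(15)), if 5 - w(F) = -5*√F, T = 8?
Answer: 46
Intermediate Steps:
w(F) = 5 + 5*√F (w(F) = 5 - (-5)*√F = 5 + 5*√F)
t(u) = 8
d(n, B) = -46 (d(n, B) = 6 + (-60 + 8) = 6 - 52 = -46)
-d(58, w(15)) = -1*(-46) = 46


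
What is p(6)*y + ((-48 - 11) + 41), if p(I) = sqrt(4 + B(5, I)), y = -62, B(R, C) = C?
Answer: -18 - 62*sqrt(10) ≈ -214.06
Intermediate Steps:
p(I) = sqrt(4 + I)
p(6)*y + ((-48 - 11) + 41) = sqrt(4 + 6)*(-62) + ((-48 - 11) + 41) = sqrt(10)*(-62) + (-59 + 41) = -62*sqrt(10) - 18 = -18 - 62*sqrt(10)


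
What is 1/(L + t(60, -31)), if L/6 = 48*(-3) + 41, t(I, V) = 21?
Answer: -1/597 ≈ -0.0016750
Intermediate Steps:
L = -618 (L = 6*(48*(-3) + 41) = 6*(-144 + 41) = 6*(-103) = -618)
1/(L + t(60, -31)) = 1/(-618 + 21) = 1/(-597) = -1/597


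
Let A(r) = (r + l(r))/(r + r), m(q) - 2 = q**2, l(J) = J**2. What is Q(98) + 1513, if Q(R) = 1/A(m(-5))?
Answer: 21183/14 ≈ 1513.1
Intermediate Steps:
m(q) = 2 + q**2
A(r) = (r + r**2)/(2*r) (A(r) = (r + r**2)/(r + r) = (r + r**2)/((2*r)) = (r + r**2)*(1/(2*r)) = (r + r**2)/(2*r))
Q(R) = 1/14 (Q(R) = 1/(1/2 + (2 + (-5)**2)/2) = 1/(1/2 + (2 + 25)/2) = 1/(1/2 + (1/2)*27) = 1/(1/2 + 27/2) = 1/14)
Q(98) + 1513 = 1/14 + 1513 = 21183/14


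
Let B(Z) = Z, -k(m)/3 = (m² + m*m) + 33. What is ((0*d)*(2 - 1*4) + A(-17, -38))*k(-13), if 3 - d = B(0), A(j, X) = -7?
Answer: 7791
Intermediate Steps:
k(m) = -99 - 6*m² (k(m) = -3*((m² + m*m) + 33) = -3*((m² + m²) + 33) = -3*(2*m² + 33) = -3*(33 + 2*m²) = -99 - 6*m²)
d = 3 (d = 3 - 1*0 = 3 + 0 = 3)
((0*d)*(2 - 1*4) + A(-17, -38))*k(-13) = ((0*3)*(2 - 1*4) - 7)*(-99 - 6*(-13)²) = (0*(2 - 4) - 7)*(-99 - 6*169) = (0*(-2) - 7)*(-99 - 1014) = (0 - 7)*(-1113) = -7*(-1113) = 7791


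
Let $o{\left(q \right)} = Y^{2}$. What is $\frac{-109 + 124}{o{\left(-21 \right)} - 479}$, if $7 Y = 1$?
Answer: $- \frac{147}{4694} \approx -0.031317$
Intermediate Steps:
$Y = \frac{1}{7}$ ($Y = \frac{1}{7} \cdot 1 = \frac{1}{7} \approx 0.14286$)
$o{\left(q \right)} = \frac{1}{49}$ ($o{\left(q \right)} = \left(\frac{1}{7}\right)^{2} = \frac{1}{49}$)
$\frac{-109 + 124}{o{\left(-21 \right)} - 479} = \frac{-109 + 124}{\frac{1}{49} - 479} = \frac{15}{- \frac{23470}{49}} = 15 \left(- \frac{49}{23470}\right) = - \frac{147}{4694}$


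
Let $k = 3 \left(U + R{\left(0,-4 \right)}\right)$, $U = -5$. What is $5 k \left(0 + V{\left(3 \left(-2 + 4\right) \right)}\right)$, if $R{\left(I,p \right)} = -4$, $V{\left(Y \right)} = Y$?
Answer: $-810$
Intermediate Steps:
$k = -27$ ($k = 3 \left(-5 - 4\right) = 3 \left(-9\right) = -27$)
$5 k \left(0 + V{\left(3 \left(-2 + 4\right) \right)}\right) = 5 \left(- 27 \left(0 + 3 \left(-2 + 4\right)\right)\right) = 5 \left(- 27 \left(0 + 3 \cdot 2\right)\right) = 5 \left(- 27 \left(0 + 6\right)\right) = 5 \left(\left(-27\right) 6\right) = 5 \left(-162\right) = -810$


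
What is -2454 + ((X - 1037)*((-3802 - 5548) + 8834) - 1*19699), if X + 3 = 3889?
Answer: -1492237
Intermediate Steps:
X = 3886 (X = -3 + 3889 = 3886)
-2454 + ((X - 1037)*((-3802 - 5548) + 8834) - 1*19699) = -2454 + ((3886 - 1037)*((-3802 - 5548) + 8834) - 1*19699) = -2454 + (2849*(-9350 + 8834) - 19699) = -2454 + (2849*(-516) - 19699) = -2454 + (-1470084 - 19699) = -2454 - 1489783 = -1492237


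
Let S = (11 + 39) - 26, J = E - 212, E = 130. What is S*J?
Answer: -1968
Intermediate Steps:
J = -82 (J = 130 - 212 = -82)
S = 24 (S = 50 - 26 = 24)
S*J = 24*(-82) = -1968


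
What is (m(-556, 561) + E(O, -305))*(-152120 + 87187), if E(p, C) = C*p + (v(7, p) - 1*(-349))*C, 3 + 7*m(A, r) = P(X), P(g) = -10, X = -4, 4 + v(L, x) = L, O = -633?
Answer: -38954735226/7 ≈ -5.5650e+9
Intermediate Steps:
v(L, x) = -4 + L
m(A, r) = -13/7 (m(A, r) = -3/7 + (1/7)*(-10) = -3/7 - 10/7 = -13/7)
E(p, C) = 352*C + C*p (E(p, C) = C*p + ((-4 + 7) - 1*(-349))*C = C*p + (3 + 349)*C = C*p + 352*C = 352*C + C*p)
(m(-556, 561) + E(O, -305))*(-152120 + 87187) = (-13/7 - 305*(352 - 633))*(-152120 + 87187) = (-13/7 - 305*(-281))*(-64933) = (-13/7 + 85705)*(-64933) = (599922/7)*(-64933) = -38954735226/7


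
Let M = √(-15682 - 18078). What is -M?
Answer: -4*I*√2110 ≈ -183.74*I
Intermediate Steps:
M = 4*I*√2110 (M = √(-33760) = 4*I*√2110 ≈ 183.74*I)
-M = -4*I*√2110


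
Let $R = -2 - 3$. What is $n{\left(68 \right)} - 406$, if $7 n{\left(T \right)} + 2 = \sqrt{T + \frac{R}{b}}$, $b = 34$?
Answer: $- \frac{2844}{7} + \frac{\sqrt{78438}}{238} \approx -405.11$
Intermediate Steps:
$R = -5$ ($R = -2 - 3 = -5$)
$n{\left(T \right)} = - \frac{2}{7} + \frac{\sqrt{- \frac{5}{34} + T}}{7}$ ($n{\left(T \right)} = - \frac{2}{7} + \frac{\sqrt{T - \frac{5}{34}}}{7} = - \frac{2}{7} + \frac{\sqrt{- \frac{5}{34} + T}}{7}$)
$n{\left(68 \right)} - 406 = \left(- \frac{2}{7} + \frac{\sqrt{-170 + 1156 \cdot 68}}{238}\right) - 406 = \left(- \frac{2}{7} + \frac{\sqrt{-170 + 78608}}{238}\right) - 406 = \left(- \frac{2}{7} + \frac{\sqrt{78438}}{238}\right) - 406 = - \frac{2844}{7} + \frac{\sqrt{78438}}{238}$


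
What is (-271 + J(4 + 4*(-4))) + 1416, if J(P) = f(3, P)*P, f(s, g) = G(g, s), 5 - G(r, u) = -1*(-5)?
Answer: 1145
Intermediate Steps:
G(r, u) = 0 (G(r, u) = 5 - (-1)*(-5) = 5 - 1*5 = 5 - 5 = 0)
f(s, g) = 0
J(P) = 0 (J(P) = 0*P = 0)
(-271 + J(4 + 4*(-4))) + 1416 = (-271 + 0) + 1416 = -271 + 1416 = 1145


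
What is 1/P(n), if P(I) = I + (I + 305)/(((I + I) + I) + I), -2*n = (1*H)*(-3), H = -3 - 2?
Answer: -12/209 ≈ -0.057416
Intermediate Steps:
H = -5
n = -15/2 (n = -1*(-5)*(-3)/2 = -(-5)*(-3)/2 = -1/2*15 = -15/2 ≈ -7.5000)
P(I) = I + (305 + I)/(4*I) (P(I) = I + (305 + I)/((2*I + I) + I) = I + (305 + I)/(3*I + I) = I + (305 + I)/((4*I)) = I + (305 + I)*(1/(4*I)) = I + (305 + I)/(4*I))
1/P(n) = 1/(1/4 - 15/2 + 305/(4*(-15/2))) = 1/(1/4 - 15/2 + (305/4)*(-2/15)) = 1/(1/4 - 15/2 - 61/6) = 1/(-209/12) = -12/209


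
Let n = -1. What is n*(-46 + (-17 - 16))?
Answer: 79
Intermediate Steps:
n*(-46 + (-17 - 16)) = -(-46 + (-17 - 16)) = -(-46 - 33) = -1*(-79) = 79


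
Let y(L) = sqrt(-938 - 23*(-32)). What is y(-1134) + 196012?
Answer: 196012 + I*sqrt(202) ≈ 1.9601e+5 + 14.213*I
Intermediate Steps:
y(L) = I*sqrt(202) (y(L) = sqrt(-938 + 736) = sqrt(-202) = I*sqrt(202))
y(-1134) + 196012 = I*sqrt(202) + 196012 = 196012 + I*sqrt(202)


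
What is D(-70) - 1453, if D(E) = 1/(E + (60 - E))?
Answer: -87179/60 ≈ -1453.0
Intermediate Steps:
D(E) = 1/60
D(-70) - 1453 = 1/60 - 1453 = -87179/60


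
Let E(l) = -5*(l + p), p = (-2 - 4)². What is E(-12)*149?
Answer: -17880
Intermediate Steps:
p = 36 (p = (-6)² = 36)
E(l) = -180 - 5*l (E(l) = -5*(l + 36) = -5*(36 + l) = -180 - 5*l)
E(-12)*149 = (-180 - 5*(-12))*149 = (-180 + 60)*149 = -120*149 = -17880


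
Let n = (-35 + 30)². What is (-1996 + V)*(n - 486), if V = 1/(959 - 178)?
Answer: 718641375/781 ≈ 9.2016e+5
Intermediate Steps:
n = 25 (n = (-5)² = 25)
V = 1/781 ≈ 0.0012804
(-1996 + V)*(n - 486) = (-1996 + 1/781)*(25 - 486) = -1558875/781*(-461) = 718641375/781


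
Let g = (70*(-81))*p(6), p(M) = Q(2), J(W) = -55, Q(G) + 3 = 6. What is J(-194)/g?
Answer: 11/3402 ≈ 0.0032334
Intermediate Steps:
Q(G) = 3 (Q(G) = -3 + 6 = 3)
p(M) = 3
g = -17010 (g = (70*(-81))*3 = -5670*3 = -17010)
J(-194)/g = -55/(-17010) = -55*(-1/17010) = 11/3402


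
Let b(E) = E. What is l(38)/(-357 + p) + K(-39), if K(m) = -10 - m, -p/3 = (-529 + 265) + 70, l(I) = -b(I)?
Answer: 6487/225 ≈ 28.831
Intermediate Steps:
l(I) = -I
p = 582 (p = -3*((-529 + 265) + 70) = -3*(-264 + 70) = -3*(-194) = 582)
l(38)/(-357 + p) + K(-39) = (-1*38)/(-357 + 582) + (-10 - 1*(-39)) = -38/225 + (-10 + 39) = -38*1/225 + 29 = -38/225 + 29 = 6487/225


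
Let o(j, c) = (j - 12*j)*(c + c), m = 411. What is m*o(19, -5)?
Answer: 858990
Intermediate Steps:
o(j, c) = -22*c*j (o(j, c) = (-11*j)*(2*c) = -22*c*j)
m*o(19, -5) = 411*(-22*(-5)*19) = 411*2090 = 858990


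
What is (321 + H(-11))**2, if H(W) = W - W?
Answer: 103041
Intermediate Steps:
H(W) = 0
(321 + H(-11))**2 = (321 + 0)**2 = 321**2 = 103041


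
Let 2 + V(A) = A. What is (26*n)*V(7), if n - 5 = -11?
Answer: -780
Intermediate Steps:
n = -6 (n = 5 - 11 = -6)
V(A) = -2 + A
(26*n)*V(7) = (26*(-6))*(-2 + 7) = -156*5 = -780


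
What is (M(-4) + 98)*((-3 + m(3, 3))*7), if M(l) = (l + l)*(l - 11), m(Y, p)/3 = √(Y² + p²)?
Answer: -4578 + 13734*√2 ≈ 14845.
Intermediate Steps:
m(Y, p) = 3*√(Y² + p²)
M(l) = 2*l*(-11 + l) (M(l) = (2*l)*(-11 + l) = 2*l*(-11 + l))
(M(-4) + 98)*((-3 + m(3, 3))*7) = (2*(-4)*(-11 - 4) + 98)*((-3 + 3*√(3² + 3²))*7) = (2*(-4)*(-15) + 98)*((-3 + 3*√(9 + 9))*7) = (120 + 98)*((-3 + 3*√18)*7) = 218*((-3 + 3*(3*√2))*7) = 218*((-3 + 9*√2)*7) = 218*(-21 + 63*√2) = -4578 + 13734*√2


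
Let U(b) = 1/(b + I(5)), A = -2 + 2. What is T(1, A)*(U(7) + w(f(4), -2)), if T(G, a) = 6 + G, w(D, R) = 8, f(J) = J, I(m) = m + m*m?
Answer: 2079/37 ≈ 56.189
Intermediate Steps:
I(m) = m + m**2
A = 0
U(b) = 1/(30 + b) (U(b) = 1/(b + 5*(1 + 5)) = 1/(b + 5*6) = 1/(b + 30) = 1/(30 + b))
T(1, A)*(U(7) + w(f(4), -2)) = (6 + 1)*(1/(30 + 7) + 8) = 7*(1/37 + 8) = 7*(297/37) = 2079/37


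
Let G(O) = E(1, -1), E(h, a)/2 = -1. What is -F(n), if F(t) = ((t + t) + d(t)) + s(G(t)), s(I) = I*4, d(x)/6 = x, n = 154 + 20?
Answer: -1384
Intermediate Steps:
n = 174
d(x) = 6*x
E(h, a) = -2 (E(h, a) = 2*(-1) = -2)
G(O) = -2
s(I) = 4*I
F(t) = -8 + 8*t (F(t) = ((t + t) + 6*t) + 4*(-2) = (2*t + 6*t) - 8 = 8*t - 8 = -8 + 8*t)
-F(n) = -(-8 + 8*174) = -(-8 + 1392) = -1*1384 = -1384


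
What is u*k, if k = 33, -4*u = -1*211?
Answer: 6963/4 ≈ 1740.8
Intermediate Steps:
u = 211/4 (u = -(-1)*211/4 = -¼*(-211) = 211/4 ≈ 52.750)
u*k = (211/4)*33 = 6963/4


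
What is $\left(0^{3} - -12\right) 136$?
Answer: $1632$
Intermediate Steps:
$\left(0^{3} - -12\right) 136 = \left(0 + 12\right) 136 = 12 \cdot 136 = 1632$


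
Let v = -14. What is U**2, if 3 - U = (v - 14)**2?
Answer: 609961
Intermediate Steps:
U = -781 (U = 3 - (-14 - 14)**2 = 3 - 1*(-28)**2 = 3 - 1*784 = 3 - 784 = -781)
U**2 = (-781)**2 = 609961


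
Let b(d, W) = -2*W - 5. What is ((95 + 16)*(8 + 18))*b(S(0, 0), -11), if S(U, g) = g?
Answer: 49062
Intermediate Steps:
b(d, W) = -5 - 2*W
((95 + 16)*(8 + 18))*b(S(0, 0), -11) = ((95 + 16)*(8 + 18))*(-5 - 2*(-11)) = (111*26)*(-5 + 22) = 2886*17 = 49062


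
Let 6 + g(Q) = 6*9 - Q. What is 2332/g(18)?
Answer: 1166/15 ≈ 77.733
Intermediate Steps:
g(Q) = 48 - Q (g(Q) = -6 + (6*9 - Q) = -6 + (54 - Q) = 48 - Q)
2332/g(18) = 2332/(48 - 1*18) = 2332/(48 - 18) = 2332/30 = 2332*(1/30) = 1166/15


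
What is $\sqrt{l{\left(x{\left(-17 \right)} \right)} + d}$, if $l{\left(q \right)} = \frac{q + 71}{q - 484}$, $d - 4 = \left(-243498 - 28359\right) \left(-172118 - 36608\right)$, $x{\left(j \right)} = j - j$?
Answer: $\frac{\sqrt{27463914105953}}{22} \approx 2.3821 \cdot 10^{5}$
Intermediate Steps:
$x{\left(j \right)} = 0$
$d = 56743624186$ ($d = 4 + \left(-243498 - 28359\right) \left(-172118 - 36608\right) = 4 - -56743624182 = 4 + 56743624182 = 56743624186$)
$l{\left(q \right)} = \frac{71 + q}{-484 + q}$
$\sqrt{l{\left(x{\left(-17 \right)} \right)} + d} = \sqrt{\frac{71 + 0}{-484 + 0} + 56743624186} = \sqrt{\frac{1}{-484} \cdot 71 + 56743624186} = \sqrt{\left(- \frac{1}{484}\right) 71 + 56743624186} = \sqrt{- \frac{71}{484} + 56743624186} = \sqrt{\frac{27463914105953}{484}} = \frac{\sqrt{27463914105953}}{22}$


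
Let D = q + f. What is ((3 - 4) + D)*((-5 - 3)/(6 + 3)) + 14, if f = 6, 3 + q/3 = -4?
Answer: 254/9 ≈ 28.222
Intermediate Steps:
q = -21 (q = -9 + 3*(-4) = -9 - 12 = -21)
D = -15 (D = -21 + 6 = -15)
((3 - 4) + D)*((-5 - 3)/(6 + 3)) + 14 = ((3 - 4) - 15)*((-5 - 3)/(6 + 3)) + 14 = (-1 - 15)*(-8/9) + 14 = -(-128)/9 + 14 = -16*(-8/9) + 14 = 128/9 + 14 = 254/9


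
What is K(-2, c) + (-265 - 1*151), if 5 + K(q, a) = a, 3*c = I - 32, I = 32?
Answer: -421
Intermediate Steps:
c = 0 (c = (32 - 32)/3 = (1/3)*0 = 0)
K(q, a) = -5 + a
K(-2, c) + (-265 - 1*151) = (-5 + 0) + (-265 - 1*151) = -5 + (-265 - 151) = -5 - 416 = -421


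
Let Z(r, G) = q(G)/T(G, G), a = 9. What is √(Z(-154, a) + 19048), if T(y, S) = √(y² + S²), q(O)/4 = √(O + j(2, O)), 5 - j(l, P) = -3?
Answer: √(171432 + 2*√34)/3 ≈ 138.02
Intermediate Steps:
j(l, P) = 8 (j(l, P) = 5 - 1*(-3) = 5 + 3 = 8)
q(O) = 4*√(8 + O) (q(O) = 4*√(O + 8) = 4*√(8 + O))
T(y, S) = √(S² + y²)
Z(r, G) = 2*√2*√(8 + G)/√(G²) (Z(r, G) = (4*√(8 + G))/(√(G² + G²)) = (4*√(8 + G))/(√(2*G²)) = (4*√(8 + G))/((√2*√(G²))) = (4*√(8 + G))*(√2/(2*√(G²))) = 2*√2*√(8 + G)/√(G²))
√(Z(-154, a) + 19048) = √(2*√(16 + 2*9)/√(9²) + 19048) = √(2*√(16 + 18)/√81 + 19048) = √(2*(⅑)*√34 + 19048) = √(2*√34/9 + 19048) = √(19048 + 2*√34/9)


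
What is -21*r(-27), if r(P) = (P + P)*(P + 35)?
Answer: 9072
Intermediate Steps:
r(P) = 2*P*(35 + P) (r(P) = (2*P)*(35 + P) = 2*P*(35 + P))
-21*r(-27) = -42*(-27)*(35 - 27) = -42*(-27)*8 = -21*(-432) = 9072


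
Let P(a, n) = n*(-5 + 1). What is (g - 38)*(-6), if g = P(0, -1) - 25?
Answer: 354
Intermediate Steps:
P(a, n) = -4*n (P(a, n) = n*(-4) = -4*n)
g = -21 (g = -4*(-1) - 25 = 4 - 25 = -21)
(g - 38)*(-6) = (-21 - 38)*(-6) = -59*(-6) = 354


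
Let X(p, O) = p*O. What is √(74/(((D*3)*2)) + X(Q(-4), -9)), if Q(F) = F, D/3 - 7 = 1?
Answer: √5258/12 ≈ 6.0427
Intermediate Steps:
D = 24 (D = 21 + 3*1 = 21 + 3 = 24)
X(p, O) = O*p
√(74/(((D*3)*2)) + X(Q(-4), -9)) = √(74/(((24*3)*2)) - 9*(-4)) = √(74/((72*2)) + 36) = √(74/144 + 36) = √(74*(1/144) + 36) = √(37/72 + 36) = √(2629/72) = √5258/12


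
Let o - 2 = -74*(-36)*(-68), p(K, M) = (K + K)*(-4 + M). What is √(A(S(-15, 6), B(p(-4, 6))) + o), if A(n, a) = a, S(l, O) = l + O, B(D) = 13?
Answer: 11*I*√1497 ≈ 425.6*I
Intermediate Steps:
p(K, M) = 2*K*(-4 + M) (p(K, M) = (2*K)*(-4 + M) = 2*K*(-4 + M))
S(l, O) = O + l
o = -181150 (o = 2 - 74*(-36)*(-68) = 2 + 2664*(-68) = 2 - 181152 = -181150)
√(A(S(-15, 6), B(p(-4, 6))) + o) = √(13 - 181150) = √(-181137) = 11*I*√1497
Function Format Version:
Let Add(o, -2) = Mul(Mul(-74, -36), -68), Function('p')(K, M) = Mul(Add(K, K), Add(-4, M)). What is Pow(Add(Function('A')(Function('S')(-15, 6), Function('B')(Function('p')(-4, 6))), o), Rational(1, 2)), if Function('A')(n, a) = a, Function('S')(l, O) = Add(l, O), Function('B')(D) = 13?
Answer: Mul(11, I, Pow(1497, Rational(1, 2))) ≈ Mul(425.60, I)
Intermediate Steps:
Function('p')(K, M) = Mul(2, K, Add(-4, M)) (Function('p')(K, M) = Mul(Mul(2, K), Add(-4, M)) = Mul(2, K, Add(-4, M)))
Function('S')(l, O) = Add(O, l)
o = -181150 (o = Add(2, Mul(Mul(-74, -36), -68)) = Add(2, Mul(2664, -68)) = Add(2, -181152) = -181150)
Pow(Add(Function('A')(Function('S')(-15, 6), Function('B')(Function('p')(-4, 6))), o), Rational(1, 2)) = Pow(Add(13, -181150), Rational(1, 2)) = Pow(-181137, Rational(1, 2)) = Mul(11, I, Pow(1497, Rational(1, 2)))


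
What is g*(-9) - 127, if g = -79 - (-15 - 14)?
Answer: 323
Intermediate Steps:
g = -50 (g = -79 - 1*(-29) = -79 + 29 = -50)
g*(-9) - 127 = -50*(-9) - 127 = 450 - 127 = 323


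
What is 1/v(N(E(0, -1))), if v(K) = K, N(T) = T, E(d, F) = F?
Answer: -1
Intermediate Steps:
1/v(N(E(0, -1))) = 1/(-1) = -1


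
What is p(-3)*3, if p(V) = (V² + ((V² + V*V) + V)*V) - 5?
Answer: -123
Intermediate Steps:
p(V) = -5 + V² + V*(V + 2*V²) (p(V) = (V² + ((V² + V²) + V)*V) - 5 = (V² + (2*V² + V)*V) - 5 = (V² + (V + 2*V²)*V) - 5 = (V² + V*(V + 2*V²)) - 5 = -5 + V² + V*(V + 2*V²))
p(-3)*3 = (-5 + 2*(-3)² + 2*(-3)³)*3 = (-5 + 2*9 + 2*(-27))*3 = (-5 + 18 - 54)*3 = -41*3 = -123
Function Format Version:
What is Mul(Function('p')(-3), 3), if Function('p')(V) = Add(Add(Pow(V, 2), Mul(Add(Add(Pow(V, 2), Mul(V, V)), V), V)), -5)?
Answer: -123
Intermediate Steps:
Function('p')(V) = Add(-5, Pow(V, 2), Mul(V, Add(V, Mul(2, Pow(V, 2))))) (Function('p')(V) = Add(Add(Pow(V, 2), Mul(Add(Add(Pow(V, 2), Pow(V, 2)), V), V)), -5) = Add(Add(Pow(V, 2), Mul(Add(Mul(2, Pow(V, 2)), V), V)), -5) = Add(Add(Pow(V, 2), Mul(Add(V, Mul(2, Pow(V, 2))), V)), -5) = Add(Add(Pow(V, 2), Mul(V, Add(V, Mul(2, Pow(V, 2))))), -5) = Add(-5, Pow(V, 2), Mul(V, Add(V, Mul(2, Pow(V, 2))))))
Mul(Function('p')(-3), 3) = Mul(Add(-5, Mul(2, Pow(-3, 2)), Mul(2, Pow(-3, 3))), 3) = Mul(Add(-5, Mul(2, 9), Mul(2, -27)), 3) = Mul(Add(-5, 18, -54), 3) = Mul(-41, 3) = -123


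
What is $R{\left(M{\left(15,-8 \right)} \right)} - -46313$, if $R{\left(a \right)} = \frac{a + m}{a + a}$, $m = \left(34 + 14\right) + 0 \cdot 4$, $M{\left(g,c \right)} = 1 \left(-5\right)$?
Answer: $\frac{463087}{10} \approx 46309.0$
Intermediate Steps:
$M{\left(g,c \right)} = -5$
$m = 48$ ($m = 48 + 0 = 48$)
$R{\left(a \right)} = \frac{48 + a}{2 a}$ ($R{\left(a \right)} = \frac{a + 48}{a + a} = \frac{48 + a}{2 a}$)
$R{\left(M{\left(15,-8 \right)} \right)} - -46313 = \frac{48 - 5}{2 \left(-5\right)} - -46313 = \frac{1}{2} \left(- \frac{1}{5}\right) 43 + 46313 = - \frac{43}{10} + 46313 = \frac{463087}{10}$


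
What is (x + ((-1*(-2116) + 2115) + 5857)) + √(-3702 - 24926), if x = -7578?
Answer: 2510 + 2*I*√7157 ≈ 2510.0 + 169.2*I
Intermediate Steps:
(x + ((-1*(-2116) + 2115) + 5857)) + √(-3702 - 24926) = (-7578 + ((-1*(-2116) + 2115) + 5857)) + √(-3702 - 24926) = (-7578 + ((2116 + 2115) + 5857)) + √(-28628) = (-7578 + (4231 + 5857)) + 2*I*√7157 = (-7578 + 10088) + 2*I*√7157 = 2510 + 2*I*√7157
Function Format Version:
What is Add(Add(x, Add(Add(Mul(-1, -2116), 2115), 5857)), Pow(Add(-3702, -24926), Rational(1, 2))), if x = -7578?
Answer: Add(2510, Mul(2, I, Pow(7157, Rational(1, 2)))) ≈ Add(2510.0, Mul(169.20, I))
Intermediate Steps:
Add(Add(x, Add(Add(Mul(-1, -2116), 2115), 5857)), Pow(Add(-3702, -24926), Rational(1, 2))) = Add(Add(-7578, Add(Add(Mul(-1, -2116), 2115), 5857)), Pow(Add(-3702, -24926), Rational(1, 2))) = Add(Add(-7578, Add(Add(2116, 2115), 5857)), Pow(-28628, Rational(1, 2))) = Add(Add(-7578, Add(4231, 5857)), Mul(2, I, Pow(7157, Rational(1, 2)))) = Add(Add(-7578, 10088), Mul(2, I, Pow(7157, Rational(1, 2)))) = Add(2510, Mul(2, I, Pow(7157, Rational(1, 2))))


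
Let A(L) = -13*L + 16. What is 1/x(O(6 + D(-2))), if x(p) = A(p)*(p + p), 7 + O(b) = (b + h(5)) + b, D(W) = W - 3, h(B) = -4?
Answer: -1/2394 ≈ -0.00041771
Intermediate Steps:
D(W) = -3 + W
A(L) = 16 - 13*L
O(b) = -11 + 2*b (O(b) = -7 + ((b - 4) + b) = -7 + ((-4 + b) + b) = -7 + (-4 + 2*b) = -11 + 2*b)
x(p) = 2*p*(16 - 13*p) (x(p) = (16 - 13*p)*(p + p) = (16 - 13*p)*(2*p) = 2*p*(16 - 13*p))
1/x(O(6 + D(-2))) = 1/(2*(-11 + 2*(6 + (-3 - 2)))*(16 - 13*(-11 + 2*(6 + (-3 - 2))))) = 1/(2*(-11 + 2*(6 - 5))*(16 - 13*(-11 + 2*(6 - 5)))) = 1/(2*(-11 + 2*1)*(16 - 13*(-11 + 2*1))) = 1/(2*(-11 + 2)*(16 - 13*(-11 + 2))) = 1/(2*(-9)*(16 - 13*(-9))) = 1/(2*(-9)*(16 + 117)) = 1/(2*(-9)*133) = 1/(-2394) = -1/2394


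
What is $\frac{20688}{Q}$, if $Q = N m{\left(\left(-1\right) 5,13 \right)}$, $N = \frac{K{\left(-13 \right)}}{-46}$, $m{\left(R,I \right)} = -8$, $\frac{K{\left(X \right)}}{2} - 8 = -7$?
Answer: $59478$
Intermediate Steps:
$K{\left(X \right)} = 2$ ($K{\left(X \right)} = 16 + 2 \left(-7\right) = 16 - 14 = 2$)
$N = - \frac{1}{23}$ ($N = \frac{2}{-46} = 2 \left(- \frac{1}{46}\right) = - \frac{1}{23} \approx -0.043478$)
$Q = \frac{8}{23}$ ($Q = \left(- \frac{1}{23}\right) \left(-8\right) = \frac{8}{23} \approx 0.34783$)
$\frac{20688}{Q} = \frac{20688}{\frac{8}{23}} = 20688 \cdot \frac{23}{8} = 59478$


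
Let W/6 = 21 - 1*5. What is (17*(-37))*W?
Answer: -60384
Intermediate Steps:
W = 96 (W = 6*(21 - 1*5) = 6*(21 - 5) = 6*16 = 96)
(17*(-37))*W = (17*(-37))*96 = -629*96 = -60384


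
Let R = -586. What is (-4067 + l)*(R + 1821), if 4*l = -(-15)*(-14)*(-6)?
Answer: -4633720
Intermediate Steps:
l = 315 (l = (-(-15)*(-14)*(-6))/4 = (-15*14*(-6))/4 = (-210*(-6))/4 = (¼)*1260 = 315)
(-4067 + l)*(R + 1821) = (-4067 + 315)*(-586 + 1821) = -3752*1235 = -4633720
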